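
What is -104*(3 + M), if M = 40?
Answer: -4472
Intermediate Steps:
-104*(3 + M) = -104*(3 + 40) = -104*43 = -4472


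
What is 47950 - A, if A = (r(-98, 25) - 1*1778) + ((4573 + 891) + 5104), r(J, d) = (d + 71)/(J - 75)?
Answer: 6774776/173 ≈ 39161.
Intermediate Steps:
r(J, d) = (71 + d)/(-75 + J)
A = 1520574/173 (A = ((71 + 25)/(-75 - 98) - 1*1778) + ((4573 + 891) + 5104) = (96/(-173) - 1778) + (5464 + 5104) = (-1/173*96 - 1778) + 10568 = (-96/173 - 1778) + 10568 = -307690/173 + 10568 = 1520574/173 ≈ 8789.4)
47950 - A = 47950 - 1*1520574/173 = 47950 - 1520574/173 = 6774776/173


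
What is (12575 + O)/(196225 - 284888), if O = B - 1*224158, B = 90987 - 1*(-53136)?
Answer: 67460/88663 ≈ 0.76086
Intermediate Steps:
B = 144123 (B = 90987 + 53136 = 144123)
O = -80035 (O = 144123 - 1*224158 = 144123 - 224158 = -80035)
(12575 + O)/(196225 - 284888) = (12575 - 80035)/(196225 - 284888) = -67460/(-88663) = -67460*(-1/88663) = 67460/88663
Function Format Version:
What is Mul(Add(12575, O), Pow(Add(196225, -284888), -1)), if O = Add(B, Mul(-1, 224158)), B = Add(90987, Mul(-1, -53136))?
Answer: Rational(67460, 88663) ≈ 0.76086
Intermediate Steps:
B = 144123 (B = Add(90987, 53136) = 144123)
O = -80035 (O = Add(144123, Mul(-1, 224158)) = Add(144123, -224158) = -80035)
Mul(Add(12575, O), Pow(Add(196225, -284888), -1)) = Mul(Add(12575, -80035), Pow(Add(196225, -284888), -1)) = Mul(-67460, Pow(-88663, -1)) = Mul(-67460, Rational(-1, 88663)) = Rational(67460, 88663)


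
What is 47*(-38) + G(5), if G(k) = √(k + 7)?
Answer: -1786 + 2*√3 ≈ -1782.5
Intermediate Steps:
G(k) = √(7 + k)
47*(-38) + G(5) = 47*(-38) + √(7 + 5) = -1786 + √12 = -1786 + 2*√3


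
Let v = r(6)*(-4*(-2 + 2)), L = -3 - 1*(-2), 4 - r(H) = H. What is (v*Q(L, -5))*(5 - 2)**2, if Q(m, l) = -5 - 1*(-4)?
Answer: 0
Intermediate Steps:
r(H) = 4 - H
L = -1 (L = -3 + 2 = -1)
Q(m, l) = -1 (Q(m, l) = -5 + 4 = -1)
v = 0 (v = (4 - 1*6)*(-4*(-2 + 2)) = (4 - 6)*(-4*0) = -2*0 = 0)
(v*Q(L, -5))*(5 - 2)**2 = (0*(-1))*(5 - 2)**2 = 0*3**2 = 0*9 = 0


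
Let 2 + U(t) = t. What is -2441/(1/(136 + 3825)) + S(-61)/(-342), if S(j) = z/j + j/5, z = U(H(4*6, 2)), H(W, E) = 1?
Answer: -504276314297/52155 ≈ -9.6688e+6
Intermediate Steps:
U(t) = -2 + t
z = -1 (z = -2 + 1 = -1)
S(j) = -1/j + j/5
-2441/(1/(136 + 3825)) + S(-61)/(-342) = -2441/(1/(136 + 3825)) + (-1/(-61) + (⅕)*(-61))/(-342) = -2441/(1/3961) + (-1*(-1/61) - 61/5)*(-1/342) = -2441/1/3961 + (1/61 - 61/5)*(-1/342) = -2441*3961 - 3716/305*(-1/342) = -9668801 + 1858/52155 = -504276314297/52155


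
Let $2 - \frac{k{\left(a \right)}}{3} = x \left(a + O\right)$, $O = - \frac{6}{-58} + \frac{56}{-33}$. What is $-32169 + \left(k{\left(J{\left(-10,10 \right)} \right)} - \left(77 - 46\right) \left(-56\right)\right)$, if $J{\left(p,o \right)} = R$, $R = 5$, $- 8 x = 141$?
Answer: $- \frac{19297511}{638} \approx -30247.0$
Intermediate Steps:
$x = - \frac{141}{8}$ ($x = \left(- \frac{1}{8}\right) 141 = - \frac{141}{8} \approx -17.625$)
$J{\left(p,o \right)} = 5$
$O = - \frac{1525}{957}$ ($O = \left(-6\right) \left(- \frac{1}{58}\right) + 56 \left(- \frac{1}{33}\right) = \frac{3}{29} - \frac{56}{33} = - \frac{1525}{957} \approx -1.5935$)
$k{\left(a \right)} = - \frac{199713}{2552} + \frac{423 a}{8}$ ($k{\left(a \right)} = 6 - 3 \left(- \frac{141 \left(a - \frac{1525}{957}\right)}{8}\right) = 6 - 3 \left(- \frac{141 \left(- \frac{1525}{957} + a\right)}{8}\right) = 6 - 3 \left(\frac{71675}{2552} - \frac{141 a}{8}\right) = 6 + \left(- \frac{215025}{2552} + \frac{423 a}{8}\right) = - \frac{199713}{2552} + \frac{423 a}{8}$)
$-32169 + \left(k{\left(J{\left(-10,10 \right)} \right)} - \left(77 - 46\right) \left(-56\right)\right) = -32169 + \left(\left(- \frac{199713}{2552} + \frac{423}{8} \cdot 5\right) - \left(77 - 46\right) \left(-56\right)\right) = -32169 + \left(\left(- \frac{199713}{2552} + \frac{2115}{8}\right) - 31 \left(-56\right)\right) = -32169 + \left(\frac{118743}{638} - -1736\right) = -32169 + \left(\frac{118743}{638} + 1736\right) = -32169 + \frac{1226311}{638} = - \frac{19297511}{638}$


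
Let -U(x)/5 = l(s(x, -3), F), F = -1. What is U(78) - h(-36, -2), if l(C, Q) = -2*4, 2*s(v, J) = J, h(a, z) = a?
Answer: 76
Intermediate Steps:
s(v, J) = J/2
l(C, Q) = -8
U(x) = 40 (U(x) = -5*(-8) = 40)
U(78) - h(-36, -2) = 40 - 1*(-36) = 40 + 36 = 76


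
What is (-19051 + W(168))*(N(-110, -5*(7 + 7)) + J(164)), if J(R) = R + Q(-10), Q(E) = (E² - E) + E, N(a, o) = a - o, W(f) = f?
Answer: -4229792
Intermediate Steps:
Q(E) = E²
J(R) = 100 + R (J(R) = R + (-10)² = R + 100 = 100 + R)
(-19051 + W(168))*(N(-110, -5*(7 + 7)) + J(164)) = (-19051 + 168)*((-110 - (-5)*(7 + 7)) + (100 + 164)) = -18883*((-110 - (-5)*14) + 264) = -18883*((-110 - 1*(-70)) + 264) = -18883*((-110 + 70) + 264) = -18883*(-40 + 264) = -18883*224 = -4229792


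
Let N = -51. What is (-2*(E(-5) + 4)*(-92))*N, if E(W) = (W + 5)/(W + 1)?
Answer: -37536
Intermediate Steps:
E(W) = (5 + W)/(1 + W)
(-2*(E(-5) + 4)*(-92))*N = (-2*((5 - 5)/(1 - 5) + 4)*(-92))*(-51) = (-2*(0/(-4) + 4)*(-92))*(-51) = (-2*(-1/4*0 + 4)*(-92))*(-51) = (-2*(0 + 4)*(-92))*(-51) = (-2*4*(-92))*(-51) = -8*(-92)*(-51) = 736*(-51) = -37536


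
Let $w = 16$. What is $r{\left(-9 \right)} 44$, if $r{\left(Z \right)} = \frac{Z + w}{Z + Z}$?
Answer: $- \frac{154}{9} \approx -17.111$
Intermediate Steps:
$r{\left(Z \right)} = \frac{16 + Z}{2 Z}$ ($r{\left(Z \right)} = \frac{Z + 16}{Z + Z} = \frac{16 + Z}{2 Z}$)
$r{\left(-9 \right)} 44 = \frac{16 - 9}{2 \left(-9\right)} 44 = \frac{1}{2} \left(- \frac{1}{9}\right) 7 \cdot 44 = \left(- \frac{7}{18}\right) 44 = - \frac{154}{9}$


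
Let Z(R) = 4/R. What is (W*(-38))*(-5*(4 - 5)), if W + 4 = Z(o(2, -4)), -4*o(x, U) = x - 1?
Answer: 3800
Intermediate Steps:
o(x, U) = ¼ - x/4 (o(x, U) = -(x - 1)/4 = -(-1 + x)/4 = ¼ - x/4)
W = -20 (W = -4 + 4/(¼ - ¼*2) = -4 + 4/(¼ - ½) = -4 + 4/(-¼) = -4 + 4*(-4) = -4 - 16 = -20)
(W*(-38))*(-5*(4 - 5)) = (-20*(-38))*(-5*(4 - 5)) = 760*(-5*(-1)) = 760*5 = 3800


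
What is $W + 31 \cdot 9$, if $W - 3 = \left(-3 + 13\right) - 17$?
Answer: $275$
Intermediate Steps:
$W = -4$ ($W = 3 + \left(\left(-3 + 13\right) - 17\right) = 3 + \left(10 - 17\right) = 3 - 7 = -4$)
$W + 31 \cdot 9 = -4 + 31 \cdot 9 = -4 + 279 = 275$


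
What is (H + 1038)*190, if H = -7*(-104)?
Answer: 335540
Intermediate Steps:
H = 728
(H + 1038)*190 = (728 + 1038)*190 = 1766*190 = 335540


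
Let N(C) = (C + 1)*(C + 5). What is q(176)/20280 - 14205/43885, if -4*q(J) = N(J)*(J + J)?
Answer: -1033426058/7416565 ≈ -139.34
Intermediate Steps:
N(C) = (1 + C)*(5 + C)
q(J) = -J*(5 + J² + 6*J)/2 (q(J) = -(5 + J² + 6*J)*(J + J)/4 = -(5 + J² + 6*J)*2*J/4 = -J*(5 + J² + 6*J)/2)
q(176)/20280 - 14205/43885 = -½*176*(5 + 176² + 6*176)/20280 - 14205/43885 = -½*176*(5 + 30976 + 1056)*(1/20280) - 14205*1/43885 = -½*176*32037*(1/20280) - 2841/8777 = -2819256*1/20280 - 2841/8777 = -117469/845 - 2841/8777 = -1033426058/7416565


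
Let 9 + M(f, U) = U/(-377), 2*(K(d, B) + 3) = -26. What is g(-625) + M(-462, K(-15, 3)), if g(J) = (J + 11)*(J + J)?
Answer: 289344123/377 ≈ 7.6749e+5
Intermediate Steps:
K(d, B) = -16 (K(d, B) = -3 + (½)*(-26) = -3 - 13 = -16)
M(f, U) = -9 - U/377 (M(f, U) = -9 + U/(-377) = -9 + U*(-1/377) = -9 - U/377)
g(J) = 2*J*(11 + J) (g(J) = (11 + J)*(2*J) = 2*J*(11 + J))
g(-625) + M(-462, K(-15, 3)) = 2*(-625)*(11 - 625) + (-9 - 1/377*(-16)) = 2*(-625)*(-614) + (-9 + 16/377) = 767500 - 3377/377 = 289344123/377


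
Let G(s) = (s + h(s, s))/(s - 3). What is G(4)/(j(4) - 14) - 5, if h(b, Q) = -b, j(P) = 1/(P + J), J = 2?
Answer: -5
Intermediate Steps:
j(P) = 1/(2 + P) (j(P) = 1/(P + 2) = 1/(2 + P))
G(s) = 0 (G(s) = (s - s)/(s - 3) = 0/(-3 + s) = 0)
G(4)/(j(4) - 14) - 5 = 0/(1/(2 + 4) - 14) - 5 = 0/(1/6 - 14) - 5 = 0/(-83/6) - 5 = -6/83*0 - 5 = 0 - 5 = -5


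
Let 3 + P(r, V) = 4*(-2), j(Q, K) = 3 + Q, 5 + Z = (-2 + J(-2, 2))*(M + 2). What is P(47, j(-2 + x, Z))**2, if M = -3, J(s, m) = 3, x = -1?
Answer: 121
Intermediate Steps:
Z = -6 (Z = -5 + (-2 + 3)*(-3 + 2) = -5 + 1*(-1) = -5 - 1 = -6)
P(r, V) = -11 (P(r, V) = -3 + 4*(-2) = -3 - 8 = -11)
P(47, j(-2 + x, Z))**2 = (-11)**2 = 121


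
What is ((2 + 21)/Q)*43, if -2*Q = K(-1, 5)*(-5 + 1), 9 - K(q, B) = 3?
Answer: 989/12 ≈ 82.417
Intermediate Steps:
K(q, B) = 6 (K(q, B) = 9 - 1*3 = 9 - 3 = 6)
Q = 12 (Q = -3*(-5 + 1) = -3*(-4) = -1/2*(-24) = 12)
((2 + 21)/Q)*43 = ((2 + 21)/12)*43 = ((1/12)*23)*43 = (23/12)*43 = 989/12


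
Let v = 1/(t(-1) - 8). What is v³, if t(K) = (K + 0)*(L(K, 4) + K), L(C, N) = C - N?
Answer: -⅛ ≈ -0.12500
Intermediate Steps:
t(K) = K*(-4 + 2*K) (t(K) = (K + 0)*((K - 1*4) + K) = K*((K - 4) + K) = K*((-4 + K) + K) = K*(-4 + 2*K))
v = -½ (v = 1/(2*(-1)*(-2 - 1) - 8) = 1/(2*(-1)*(-3) - 8) = 1/(6 - 8) = 1/(-2) = -½ ≈ -0.50000)
v³ = (-½)³ = -⅛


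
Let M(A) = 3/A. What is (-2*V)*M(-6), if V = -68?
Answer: -68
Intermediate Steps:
(-2*V)*M(-6) = (-2*(-68))*(3/(-6)) = 136*(3*(-⅙)) = 136*(-½) = -68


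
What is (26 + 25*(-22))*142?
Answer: -74408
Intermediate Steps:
(26 + 25*(-22))*142 = (26 - 550)*142 = -524*142 = -74408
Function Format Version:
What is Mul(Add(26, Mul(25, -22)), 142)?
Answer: -74408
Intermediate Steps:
Mul(Add(26, Mul(25, -22)), 142) = Mul(Add(26, -550), 142) = Mul(-524, 142) = -74408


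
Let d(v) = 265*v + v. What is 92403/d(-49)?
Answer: -92403/13034 ≈ -7.0894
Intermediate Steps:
d(v) = 266*v
92403/d(-49) = 92403/((266*(-49))) = 92403/(-13034) = 92403*(-1/13034) = -92403/13034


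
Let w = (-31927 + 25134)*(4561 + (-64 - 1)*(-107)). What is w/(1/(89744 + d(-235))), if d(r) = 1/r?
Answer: -1649819890181732/235 ≈ -7.0205e+12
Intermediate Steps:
w = -78228188 (w = -6793*(4561 - 65*(-107)) = -6793*(4561 + 6955) = -6793*11516 = -78228188)
w/(1/(89744 + d(-235))) = -78228188/(1/(89744 + 1/(-235))) = -78228188/(1/(89744 - 1/235)) = -78228188/(1/(21089839/235)) = -78228188/235/21089839 = -78228188*21089839/235 = -1649819890181732/235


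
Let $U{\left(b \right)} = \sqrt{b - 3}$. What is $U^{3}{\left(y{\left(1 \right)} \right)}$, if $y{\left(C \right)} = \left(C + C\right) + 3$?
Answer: $2 \sqrt{2} \approx 2.8284$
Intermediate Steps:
$y{\left(C \right)} = 3 + 2 C$ ($y{\left(C \right)} = 2 C + 3 = 3 + 2 C$)
$U{\left(b \right)} = \sqrt{-3 + b}$
$U^{3}{\left(y{\left(1 \right)} \right)} = \left(\sqrt{-3 + \left(3 + 2 \cdot 1\right)}\right)^{3} = \left(\sqrt{-3 + \left(3 + 2\right)}\right)^{3} = \left(\sqrt{-3 + 5}\right)^{3} = \left(\sqrt{2}\right)^{3} = 2 \sqrt{2}$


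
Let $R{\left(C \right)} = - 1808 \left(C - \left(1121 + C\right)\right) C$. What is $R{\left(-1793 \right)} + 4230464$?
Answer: $-3629764560$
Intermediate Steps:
$R{\left(C \right)} = 2026768 C$ ($R{\left(C \right)} = \left(-1808\right) \left(-1121\right) C = 2026768 C$)
$R{\left(-1793 \right)} + 4230464 = 2026768 \left(-1793\right) + 4230464 = -3633995024 + 4230464 = -3629764560$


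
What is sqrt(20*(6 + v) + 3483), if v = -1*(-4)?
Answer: sqrt(3683) ≈ 60.688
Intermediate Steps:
v = 4
sqrt(20*(6 + v) + 3483) = sqrt(20*(6 + 4) + 3483) = sqrt(20*10 + 3483) = sqrt(200 + 3483) = sqrt(3683)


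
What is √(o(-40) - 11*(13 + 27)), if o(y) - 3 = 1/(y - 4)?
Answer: I*√211519/22 ≈ 20.905*I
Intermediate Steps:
o(y) = 3 + 1/(-4 + y) (o(y) = 3 + 1/(y - 4) = 3 + 1/(-4 + y))
√(o(-40) - 11*(13 + 27)) = √((-11 + 3*(-40))/(-4 - 40) - 11*(13 + 27)) = √((-11 - 120)/(-44) - 11*40) = √(-1/44*(-131) - 440) = √(131/44 - 440) = √(-19229/44) = I*√211519/22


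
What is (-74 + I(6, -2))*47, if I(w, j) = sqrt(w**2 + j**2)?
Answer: -3478 + 94*sqrt(10) ≈ -3180.7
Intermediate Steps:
I(w, j) = sqrt(j**2 + w**2)
(-74 + I(6, -2))*47 = (-74 + sqrt((-2)**2 + 6**2))*47 = (-74 + sqrt(4 + 36))*47 = (-74 + sqrt(40))*47 = (-74 + 2*sqrt(10))*47 = -3478 + 94*sqrt(10)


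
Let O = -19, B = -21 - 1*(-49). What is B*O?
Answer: -532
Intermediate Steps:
B = 28 (B = -21 + 49 = 28)
B*O = 28*(-19) = -532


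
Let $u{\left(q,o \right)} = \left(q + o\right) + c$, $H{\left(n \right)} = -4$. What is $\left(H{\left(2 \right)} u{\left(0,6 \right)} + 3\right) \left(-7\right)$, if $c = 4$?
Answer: $259$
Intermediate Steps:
$u{\left(q,o \right)} = 4 + o + q$ ($u{\left(q,o \right)} = \left(q + o\right) + 4 = \left(o + q\right) + 4 = 4 + o + q$)
$\left(H{\left(2 \right)} u{\left(0,6 \right)} + 3\right) \left(-7\right) = \left(- 4 \left(4 + 6 + 0\right) + 3\right) \left(-7\right) = \left(\left(-4\right) 10 + 3\right) \left(-7\right) = \left(-40 + 3\right) \left(-7\right) = \left(-37\right) \left(-7\right) = 259$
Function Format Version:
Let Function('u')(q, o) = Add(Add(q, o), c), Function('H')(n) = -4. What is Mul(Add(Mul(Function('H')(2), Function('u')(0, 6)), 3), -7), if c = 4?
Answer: 259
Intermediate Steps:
Function('u')(q, o) = Add(4, o, q) (Function('u')(q, o) = Add(Add(q, o), 4) = Add(Add(o, q), 4) = Add(4, o, q))
Mul(Add(Mul(Function('H')(2), Function('u')(0, 6)), 3), -7) = Mul(Add(Mul(-4, Add(4, 6, 0)), 3), -7) = Mul(Add(Mul(-4, 10), 3), -7) = Mul(Add(-40, 3), -7) = Mul(-37, -7) = 259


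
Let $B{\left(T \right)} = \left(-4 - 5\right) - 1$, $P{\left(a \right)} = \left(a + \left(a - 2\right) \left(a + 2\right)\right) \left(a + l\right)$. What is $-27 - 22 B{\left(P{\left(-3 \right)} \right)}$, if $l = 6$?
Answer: $193$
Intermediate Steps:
$P{\left(a \right)} = \left(6 + a\right) \left(a + \left(-2 + a\right) \left(2 + a\right)\right)$ ($P{\left(a \right)} = \left(a + \left(a - 2\right) \left(a + 2\right)\right) \left(a + 6\right) = \left(a + \left(-2 + a\right) \left(2 + a\right)\right) \left(6 + a\right) = \left(6 + a\right) \left(a + \left(-2 + a\right) \left(2 + a\right)\right)$)
$B{\left(T \right)} = -10$ ($B{\left(T \right)} = -9 - 1 = -10$)
$-27 - 22 B{\left(P{\left(-3 \right)} \right)} = -27 - -220 = -27 + 220 = 193$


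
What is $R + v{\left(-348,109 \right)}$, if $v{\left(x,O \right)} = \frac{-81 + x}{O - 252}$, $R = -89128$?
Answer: $-89125$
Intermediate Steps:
$v{\left(x,O \right)} = \frac{-81 + x}{-252 + O}$
$R + v{\left(-348,109 \right)} = -89128 + \frac{-81 - 348}{-252 + 109} = -89128 + \frac{1}{-143} \left(-429\right) = -89128 - -3 = -89128 + 3 = -89125$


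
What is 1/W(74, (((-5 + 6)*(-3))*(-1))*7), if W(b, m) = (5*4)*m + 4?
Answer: 1/424 ≈ 0.0023585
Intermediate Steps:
W(b, m) = 4 + 20*m (W(b, m) = 20*m + 4 = 4 + 20*m)
1/W(74, (((-5 + 6)*(-3))*(-1))*7) = 1/(4 + 20*((((-5 + 6)*(-3))*(-1))*7)) = 1/(4 + 20*(((1*(-3))*(-1))*7)) = 1/(4 + 20*(-3*(-1)*7)) = 1/(4 + 20*(3*7)) = 1/(4 + 20*21) = 1/(4 + 420) = 1/424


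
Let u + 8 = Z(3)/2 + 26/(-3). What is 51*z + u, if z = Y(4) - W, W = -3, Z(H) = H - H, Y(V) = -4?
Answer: -203/3 ≈ -67.667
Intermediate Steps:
Z(H) = 0
u = -50/3 (u = -8 + (0/2 + 26/(-3)) = -8 + (0*(½) + 26*(-⅓)) = -8 + (0 - 26/3) = -8 - 26/3 = -50/3 ≈ -16.667)
z = -1 (z = -4 - 1*(-3) = -4 + 3 = -1)
51*z + u = 51*(-1) - 50/3 = -51 - 50/3 = -203/3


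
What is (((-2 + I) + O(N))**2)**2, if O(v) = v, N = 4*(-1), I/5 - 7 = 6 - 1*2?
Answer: 5764801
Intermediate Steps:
I = 55 (I = 35 + 5*(6 - 1*2) = 35 + 5*(6 - 2) = 35 + 5*4 = 35 + 20 = 55)
N = -4
(((-2 + I) + O(N))**2)**2 = (((-2 + 55) - 4)**2)**2 = ((53 - 4)**2)**2 = (49**2)**2 = 2401**2 = 5764801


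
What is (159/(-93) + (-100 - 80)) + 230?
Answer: 1497/31 ≈ 48.290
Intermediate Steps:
(159/(-93) + (-100 - 80)) + 230 = (159*(-1/93) - 180) + 230 = (-53/31 - 180) + 230 = -5633/31 + 230 = 1497/31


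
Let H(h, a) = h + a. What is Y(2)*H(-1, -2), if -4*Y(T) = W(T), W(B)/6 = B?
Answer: 9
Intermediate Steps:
W(B) = 6*B
Y(T) = -3*T/2
H(h, a) = a + h
Y(2)*H(-1, -2) = (-3/2*2)*(-2 - 1) = -3*(-3) = 9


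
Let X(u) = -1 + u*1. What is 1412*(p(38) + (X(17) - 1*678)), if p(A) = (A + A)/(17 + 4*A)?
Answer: -157864424/169 ≈ -9.3411e+5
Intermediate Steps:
p(A) = 2*A/(17 + 4*A) (p(A) = (2*A)/(17 + 4*A) = 2*A/(17 + 4*A))
X(u) = -1 + u
1412*(p(38) + (X(17) - 1*678)) = 1412*(2*38/(17 + 4*38) + ((-1 + 17) - 1*678)) = 1412*(2*38/(17 + 152) + (16 - 678)) = 1412*(2*38/169 - 662) = 1412*(2*38*(1/169) - 662) = 1412*(76/169 - 662) = 1412*(-111802/169) = -157864424/169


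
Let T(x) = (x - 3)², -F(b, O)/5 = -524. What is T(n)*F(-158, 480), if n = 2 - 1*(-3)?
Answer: 10480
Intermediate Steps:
F(b, O) = 2620 (F(b, O) = -5*(-524) = 2620)
n = 5 (n = 2 + 3 = 5)
T(x) = (-3 + x)²
T(n)*F(-158, 480) = (-3 + 5)²*2620 = 2²*2620 = 4*2620 = 10480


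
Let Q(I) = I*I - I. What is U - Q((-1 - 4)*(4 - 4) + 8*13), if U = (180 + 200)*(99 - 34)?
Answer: 13988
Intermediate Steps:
U = 24700 (U = 380*65 = 24700)
Q(I) = I² - I
U - Q((-1 - 4)*(4 - 4) + 8*13) = 24700 - ((-1 - 4)*(4 - 4) + 8*13)*(-1 + ((-1 - 4)*(4 - 4) + 8*13)) = 24700 - (-5*0 + 104)*(-1 + (-5*0 + 104)) = 24700 - (0 + 104)*(-1 + (0 + 104)) = 24700 - 104*(-1 + 104) = 24700 - 104*103 = 24700 - 1*10712 = 24700 - 10712 = 13988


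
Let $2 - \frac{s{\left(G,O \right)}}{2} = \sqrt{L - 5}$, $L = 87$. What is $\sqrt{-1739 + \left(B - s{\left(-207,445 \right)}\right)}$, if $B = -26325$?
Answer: $\sqrt{-28068 + 2 \sqrt{82}} \approx 167.48 i$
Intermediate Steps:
$s{\left(G,O \right)} = 4 - 2 \sqrt{82}$ ($s{\left(G,O \right)} = 4 - 2 \sqrt{87 - 5} = 4 - 2 \sqrt{82}$)
$\sqrt{-1739 + \left(B - s{\left(-207,445 \right)}\right)} = \sqrt{-1739 - \left(26329 - 2 \sqrt{82}\right)} = \sqrt{-28068 + 2 \sqrt{82}}$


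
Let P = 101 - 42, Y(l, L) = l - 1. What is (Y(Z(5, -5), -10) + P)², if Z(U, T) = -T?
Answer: 3969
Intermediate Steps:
Y(l, L) = -1 + l
P = 59
(Y(Z(5, -5), -10) + P)² = ((-1 - 1*(-5)) + 59)² = ((-1 + 5) + 59)² = (4 + 59)² = 63² = 3969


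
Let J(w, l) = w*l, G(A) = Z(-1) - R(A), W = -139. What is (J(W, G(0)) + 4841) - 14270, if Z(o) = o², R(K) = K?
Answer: -9568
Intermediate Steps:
G(A) = 1 - A (G(A) = (-1)² - A = 1 - A)
J(w, l) = l*w
(J(W, G(0)) + 4841) - 14270 = ((1 - 1*0)*(-139) + 4841) - 14270 = ((1 + 0)*(-139) + 4841) - 14270 = (1*(-139) + 4841) - 14270 = (-139 + 4841) - 14270 = 4702 - 14270 = -9568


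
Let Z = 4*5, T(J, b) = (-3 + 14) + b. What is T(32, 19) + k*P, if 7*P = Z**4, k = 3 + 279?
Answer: 45120210/7 ≈ 6.4457e+6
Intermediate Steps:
T(J, b) = 11 + b
k = 282
Z = 20
P = 160000/7 (P = (1/7)*20**4 = (1/7)*160000 = 160000/7 ≈ 22857.)
T(32, 19) + k*P = (11 + 19) + 282*(160000/7) = 30 + 45120000/7 = 45120210/7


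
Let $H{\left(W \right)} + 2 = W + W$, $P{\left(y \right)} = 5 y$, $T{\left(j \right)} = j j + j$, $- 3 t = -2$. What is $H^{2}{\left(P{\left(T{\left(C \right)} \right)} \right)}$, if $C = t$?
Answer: $\frac{6724}{81} \approx 83.012$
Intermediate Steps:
$t = \frac{2}{3}$ ($t = \left(- \frac{1}{3}\right) \left(-2\right) = \frac{2}{3} \approx 0.66667$)
$C = \frac{2}{3} \approx 0.66667$
$T{\left(j \right)} = j + j^{2}$ ($T{\left(j \right)} = j^{2} + j = j + j^{2}$)
$H{\left(W \right)} = -2 + 2 W$ ($H{\left(W \right)} = -2 + \left(W + W\right) = -2 + 2 W$)
$H^{2}{\left(P{\left(T{\left(C \right)} \right)} \right)} = \left(-2 + 2 \cdot 5 \frac{2 \left(1 + \frac{2}{3}\right)}{3}\right)^{2} = \left(-2 + 2 \cdot 5 \cdot \frac{2}{3} \cdot \frac{5}{3}\right)^{2} = \left(-2 + 2 \cdot 5 \cdot \frac{10}{9}\right)^{2} = \left(-2 + 2 \cdot \frac{50}{9}\right)^{2} = \left(-2 + \frac{100}{9}\right)^{2} = \left(\frac{82}{9}\right)^{2} = \frac{6724}{81}$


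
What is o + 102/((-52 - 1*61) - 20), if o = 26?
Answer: 3356/133 ≈ 25.233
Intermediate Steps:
o + 102/((-52 - 1*61) - 20) = 26 + 102/((-52 - 1*61) - 20) = 26 + 102/((-52 - 61) - 20) = 26 + 102/(-113 - 20) = 26 + 102/(-133) = 26 + 102*(-1/133) = 26 - 102/133 = 3356/133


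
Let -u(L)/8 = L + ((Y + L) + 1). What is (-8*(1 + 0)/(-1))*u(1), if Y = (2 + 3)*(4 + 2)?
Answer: -2112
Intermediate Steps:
Y = 30 (Y = 5*6 = 30)
u(L) = -248 - 16*L (u(L) = -8*(L + ((30 + L) + 1)) = -8*(L + (31 + L)) = -8*(31 + 2*L) = -248 - 16*L)
(-8*(1 + 0)/(-1))*u(1) = (-8*(1 + 0)/(-1))*(-248 - 16*1) = (-8*(-1))*(-248 - 16) = -8*(-1)*(-264) = 8*(-264) = -2112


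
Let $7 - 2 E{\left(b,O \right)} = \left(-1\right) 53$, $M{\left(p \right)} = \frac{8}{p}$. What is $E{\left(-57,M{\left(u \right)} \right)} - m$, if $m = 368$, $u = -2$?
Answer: $-338$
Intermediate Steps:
$E{\left(b,O \right)} = 30$ ($E{\left(b,O \right)} = \frac{7}{2} - \frac{\left(-1\right) 53}{2} = \frac{7}{2} - - \frac{53}{2} = \frac{7}{2} + \frac{53}{2} = 30$)
$E{\left(-57,M{\left(u \right)} \right)} - m = 30 - 368 = -338$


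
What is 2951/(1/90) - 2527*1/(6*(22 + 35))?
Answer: 4780487/18 ≈ 2.6558e+5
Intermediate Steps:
2951/(1/90) - 2527*1/(6*(22 + 35)) = 2951/(1/90) - 2527/(6*57) = 2951*90 - 2527/342 = 265590 - 2527*1/342 = 265590 - 133/18 = 4780487/18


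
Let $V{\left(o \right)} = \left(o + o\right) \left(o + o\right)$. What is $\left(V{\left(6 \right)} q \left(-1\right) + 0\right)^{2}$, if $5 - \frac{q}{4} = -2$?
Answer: $16257024$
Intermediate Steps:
$q = 28$ ($q = 20 - -8 = 20 + 8 = 28$)
$V{\left(o \right)} = 4 o^{2}$ ($V{\left(o \right)} = 2 o 2 o = 4 o^{2}$)
$\left(V{\left(6 \right)} q \left(-1\right) + 0\right)^{2} = \left(4 \cdot 6^{2} \cdot 28 \left(-1\right) + 0\right)^{2} = \left(4 \cdot 36 \cdot 28 \left(-1\right) + 0\right)^{2} = \left(144 \cdot 28 \left(-1\right) + 0\right)^{2} = \left(4032 \left(-1\right) + 0\right)^{2} = \left(-4032 + 0\right)^{2} = \left(-4032\right)^{2} = 16257024$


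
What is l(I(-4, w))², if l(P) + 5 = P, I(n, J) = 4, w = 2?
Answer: 1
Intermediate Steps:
l(P) = -5 + P
l(I(-4, w))² = (-5 + 4)² = (-1)² = 1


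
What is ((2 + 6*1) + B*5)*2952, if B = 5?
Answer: 97416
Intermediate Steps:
((2 + 6*1) + B*5)*2952 = ((2 + 6*1) + 5*5)*2952 = ((2 + 6) + 25)*2952 = (8 + 25)*2952 = 33*2952 = 97416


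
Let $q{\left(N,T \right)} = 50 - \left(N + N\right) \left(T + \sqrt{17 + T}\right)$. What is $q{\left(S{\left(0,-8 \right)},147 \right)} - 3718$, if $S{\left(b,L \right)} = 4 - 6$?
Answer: $-3080 + 8 \sqrt{41} \approx -3028.8$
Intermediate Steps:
$S{\left(b,L \right)} = -2$ ($S{\left(b,L \right)} = 4 - 6 = -2$)
$q{\left(N,T \right)} = 50 - 2 N \left(T + \sqrt{17 + T}\right)$
$q{\left(S{\left(0,-8 \right)},147 \right)} - 3718 = \left(50 - \left(-4\right) 147 - - 4 \sqrt{17 + 147}\right) - 3718 = \left(50 + 588 - - 4 \sqrt{164}\right) - 3718 = \left(50 + 588 - - 4 \cdot 2 \sqrt{41}\right) - 3718 = \left(50 + 588 + 8 \sqrt{41}\right) - 3718 = \left(638 + 8 \sqrt{41}\right) - 3718 = -3080 + 8 \sqrt{41}$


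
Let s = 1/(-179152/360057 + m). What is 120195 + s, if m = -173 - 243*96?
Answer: 1017075511068198/8461878709 ≈ 1.2020e+5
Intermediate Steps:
m = -23501 (m = -173 - 23328 = -23501)
s = -360057/8461878709 (s = 1/(-179152/360057 - 23501) = 1/(-8461878709/360057) = -360057/8461878709 ≈ -4.2550e-5)
120195 + s = 120195 - 360057/8461878709 = 1017075511068198/8461878709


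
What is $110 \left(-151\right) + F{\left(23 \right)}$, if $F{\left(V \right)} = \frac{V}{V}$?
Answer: $-16609$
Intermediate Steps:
$F{\left(V \right)} = 1$
$110 \left(-151\right) + F{\left(23 \right)} = 110 \left(-151\right) + 1 = -16610 + 1 = -16609$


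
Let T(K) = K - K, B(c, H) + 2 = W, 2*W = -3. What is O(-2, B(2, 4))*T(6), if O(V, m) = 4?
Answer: 0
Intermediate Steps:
W = -3/2 (W = (½)*(-3) = -3/2 ≈ -1.5000)
B(c, H) = -7/2 (B(c, H) = -2 - 3/2 = -7/2)
T(K) = 0
O(-2, B(2, 4))*T(6) = 4*0 = 0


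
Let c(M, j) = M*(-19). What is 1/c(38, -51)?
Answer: -1/722 ≈ -0.0013850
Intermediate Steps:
c(M, j) = -19*M
1/c(38, -51) = 1/(-19*38) = 1/(-722) = -1/722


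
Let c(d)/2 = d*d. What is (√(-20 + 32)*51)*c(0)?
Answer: 0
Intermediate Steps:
c(d) = 2*d² (c(d) = 2*(d*d) = 2*d²)
(√(-20 + 32)*51)*c(0) = (√(-20 + 32)*51)*(2*0²) = (√12*51)*(2*0) = ((2*√3)*51)*0 = (102*√3)*0 = 0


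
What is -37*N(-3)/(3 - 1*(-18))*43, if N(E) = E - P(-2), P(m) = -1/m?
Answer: 1591/6 ≈ 265.17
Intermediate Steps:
N(E) = -½ + E (N(E) = E - (-1)/(-2) = E - (-1)*(-1)/2 = E - 1*½ = E - ½ = -½ + E)
-37*N(-3)/(3 - 1*(-18))*43 = -37*(-½ - 3)/(3 - 1*(-18))*43 = -(-259)/(2*(3 + 18))*43 = -(-259)/(2*21)*43 = -37*(-⅙)*43 = (37/6)*43 = 1591/6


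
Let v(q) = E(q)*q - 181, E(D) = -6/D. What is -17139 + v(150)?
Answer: -17326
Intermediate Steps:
v(q) = -187 (v(q) = (-6/q)*q - 181 = -6 - 181 = -187)
-17139 + v(150) = -17139 - 187 = -17326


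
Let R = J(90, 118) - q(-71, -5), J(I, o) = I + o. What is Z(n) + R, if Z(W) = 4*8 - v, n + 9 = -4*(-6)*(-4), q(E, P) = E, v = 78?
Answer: 233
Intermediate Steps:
n = -105 (n = -9 - 4*(-6)*(-4) = -9 + 24*(-4) = -9 - 96 = -105)
Z(W) = -46 (Z(W) = 4*8 - 1*78 = 32 - 78 = -46)
R = 279 (R = (90 + 118) - 1*(-71) = 208 + 71 = 279)
Z(n) + R = -46 + 279 = 233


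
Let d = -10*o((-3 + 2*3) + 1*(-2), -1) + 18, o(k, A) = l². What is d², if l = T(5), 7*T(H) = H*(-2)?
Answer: 13924/2401 ≈ 5.7992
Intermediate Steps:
T(H) = -2*H/7 (T(H) = (H*(-2))/7 = (-2*H)/7 = -2*H/7)
l = -10/7 (l = -2/7*5 = -10/7 ≈ -1.4286)
o(k, A) = 100/49 (o(k, A) = (-10/7)² = 100/49)
d = -118/49 (d = -10*100/49 + 18 = -1000/49 + 18 = -118/49 ≈ -2.4082)
d² = (-118/49)² = 13924/2401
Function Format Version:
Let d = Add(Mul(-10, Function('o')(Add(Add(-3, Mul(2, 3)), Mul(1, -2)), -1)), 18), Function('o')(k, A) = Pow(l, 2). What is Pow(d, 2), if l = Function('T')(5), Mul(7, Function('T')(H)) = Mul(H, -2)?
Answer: Rational(13924, 2401) ≈ 5.7992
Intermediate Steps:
Function('T')(H) = Mul(Rational(-2, 7), H) (Function('T')(H) = Mul(Rational(1, 7), Mul(H, -2)) = Mul(Rational(1, 7), Mul(-2, H)) = Mul(Rational(-2, 7), H))
l = Rational(-10, 7) (l = Mul(Rational(-2, 7), 5) = Rational(-10, 7) ≈ -1.4286)
Function('o')(k, A) = Rational(100, 49) (Function('o')(k, A) = Pow(Rational(-10, 7), 2) = Rational(100, 49))
d = Rational(-118, 49) (d = Add(Mul(-10, Rational(100, 49)), 18) = Add(Rational(-1000, 49), 18) = Rational(-118, 49) ≈ -2.4082)
Pow(d, 2) = Pow(Rational(-118, 49), 2) = Rational(13924, 2401)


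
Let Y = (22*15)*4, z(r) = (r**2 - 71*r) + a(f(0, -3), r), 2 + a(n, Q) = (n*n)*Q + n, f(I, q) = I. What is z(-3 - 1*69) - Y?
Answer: 8974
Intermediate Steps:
a(n, Q) = -2 + n + Q*n**2 (a(n, Q) = -2 + ((n*n)*Q + n) = -2 + (n**2*Q + n) = -2 + (Q*n**2 + n) = -2 + (n + Q*n**2) = -2 + n + Q*n**2)
z(r) = -2 + r**2 - 71*r (z(r) = (r**2 - 71*r) + (-2 + 0 + r*0**2) = (r**2 - 71*r) + (-2 + 0 + r*0) = (r**2 - 71*r) + (-2 + 0 + 0) = (r**2 - 71*r) - 2 = -2 + r**2 - 71*r)
Y = 1320 (Y = 330*4 = 1320)
z(-3 - 1*69) - Y = (-2 + (-3 - 1*69)**2 - 71*(-3 - 1*69)) - 1*1320 = (-2 + (-3 - 69)**2 - 71*(-3 - 69)) - 1320 = (-2 + (-72)**2 - 71*(-72)) - 1320 = (-2 + 5184 + 5112) - 1320 = 10294 - 1320 = 8974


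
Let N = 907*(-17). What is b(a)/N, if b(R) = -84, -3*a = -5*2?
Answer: 84/15419 ≈ 0.0054478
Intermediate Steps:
N = -15419
a = 10/3 (a = -(-5)*2/3 = -⅓*(-10) = 10/3 ≈ 3.3333)
b(a)/N = -84/(-15419) = -84*(-1/15419) = 84/15419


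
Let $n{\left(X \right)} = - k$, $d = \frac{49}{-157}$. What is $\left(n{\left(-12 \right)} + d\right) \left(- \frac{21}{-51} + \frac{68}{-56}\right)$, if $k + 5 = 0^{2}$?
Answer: $- \frac{70288}{18683} \approx -3.7621$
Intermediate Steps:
$d = - \frac{49}{157}$ ($d = 49 \left(- \frac{1}{157}\right) = - \frac{49}{157} \approx -0.3121$)
$k = -5$ ($k = -5 + 0^{2} = -5 + 0 = -5$)
$n{\left(X \right)} = 5$ ($n{\left(X \right)} = \left(-1\right) \left(-5\right) = 5$)
$\left(n{\left(-12 \right)} + d\right) \left(- \frac{21}{-51} + \frac{68}{-56}\right) = \left(5 - \frac{49}{157}\right) \left(- \frac{21}{-51} + \frac{68}{-56}\right) = \frac{736 \left(\left(-21\right) \left(- \frac{1}{51}\right) + 68 \left(- \frac{1}{56}\right)\right)}{157} = \frac{736 \left(\frac{7}{17} - \frac{17}{14}\right)}{157} = \frac{736}{157} \left(- \frac{191}{238}\right) = - \frac{70288}{18683}$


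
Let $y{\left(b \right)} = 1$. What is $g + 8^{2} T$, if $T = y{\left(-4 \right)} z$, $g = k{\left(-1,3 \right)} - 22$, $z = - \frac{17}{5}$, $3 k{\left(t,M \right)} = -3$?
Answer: $- \frac{1203}{5} \approx -240.6$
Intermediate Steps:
$k{\left(t,M \right)} = -1$ ($k{\left(t,M \right)} = \frac{1}{3} \left(-3\right) = -1$)
$z = - \frac{17}{5}$ ($z = \left(-17\right) \frac{1}{5} = - \frac{17}{5} \approx -3.4$)
$g = -23$ ($g = -1 - 22 = -23$)
$T = - \frac{17}{5}$ ($T = 1 \left(- \frac{17}{5}\right) = - \frac{17}{5} \approx -3.4$)
$g + 8^{2} T = -23 + 8^{2} \left(- \frac{17}{5}\right) = -23 + 64 \left(- \frac{17}{5}\right) = -23 - \frac{1088}{5} = - \frac{1203}{5}$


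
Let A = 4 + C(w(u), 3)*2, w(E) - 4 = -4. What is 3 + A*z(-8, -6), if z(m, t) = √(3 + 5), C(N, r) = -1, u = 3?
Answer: 3 + 4*√2 ≈ 8.6569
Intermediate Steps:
w(E) = 0 (w(E) = 4 - 4 = 0)
A = 2 (A = 4 - 1*2 = 4 - 2 = 2)
z(m, t) = 2*√2 (z(m, t) = √8 = 2*√2)
3 + A*z(-8, -6) = 3 + 2*(2*√2) = 3 + 4*√2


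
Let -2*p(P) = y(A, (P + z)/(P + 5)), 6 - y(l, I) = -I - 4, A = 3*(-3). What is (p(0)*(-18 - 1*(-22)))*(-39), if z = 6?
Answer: 4368/5 ≈ 873.60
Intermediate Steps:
A = -9
y(l, I) = 10 + I (y(l, I) = 6 - (-I - 4) = 6 - (-4 - I) = 6 + (4 + I) = 10 + I)
p(P) = -5 - (6 + P)/(2*(5 + P)) (p(P) = -(10 + (P + 6)/(P + 5))/2 = -(10 + (6 + P)/(5 + P))/2 = -5 - (6 + P)/(2*(5 + P)))
(p(0)*(-18 - 1*(-22)))*(-39) = (((-56 - 11*0)/(2*(5 + 0)))*(-18 - 1*(-22)))*(-39) = (((½)*(-56 + 0)/5)*(-18 + 22))*(-39) = (((½)*(⅕)*(-56))*4)*(-39) = -28/5*4*(-39) = -112/5*(-39) = 4368/5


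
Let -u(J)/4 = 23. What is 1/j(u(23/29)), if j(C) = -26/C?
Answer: 46/13 ≈ 3.5385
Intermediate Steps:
u(J) = -92 (u(J) = -4*23 = -92)
1/j(u(23/29)) = 1/(-26/(-92)) = 1/(-26*(-1/92)) = 1/(13/46) = 46/13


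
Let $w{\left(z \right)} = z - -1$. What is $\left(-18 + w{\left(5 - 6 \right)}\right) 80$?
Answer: $-1440$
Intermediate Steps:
$w{\left(z \right)} = 1 + z$ ($w{\left(z \right)} = z + 1 = 1 + z$)
$\left(-18 + w{\left(5 - 6 \right)}\right) 80 = \left(-18 + \left(1 + \left(5 - 6\right)\right)\right) 80 = \left(-18 + \left(1 - 1\right)\right) 80 = \left(-18 + 0\right) 80 = \left(-18\right) 80 = -1440$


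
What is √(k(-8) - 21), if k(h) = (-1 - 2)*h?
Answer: √3 ≈ 1.7320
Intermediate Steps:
k(h) = -3*h
√(k(-8) - 21) = √(-3*(-8) - 21) = √(24 - 21) = √3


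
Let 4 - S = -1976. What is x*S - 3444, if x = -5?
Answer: -13344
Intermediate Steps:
S = 1980 (S = 4 - 1*(-1976) = 4 + 1976 = 1980)
x*S - 3444 = -5*1980 - 3444 = -9900 - 3444 = -13344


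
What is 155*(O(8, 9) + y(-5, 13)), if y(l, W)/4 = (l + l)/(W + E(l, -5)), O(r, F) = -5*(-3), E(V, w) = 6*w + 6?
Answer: 31775/11 ≈ 2888.6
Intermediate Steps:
E(V, w) = 6 + 6*w
O(r, F) = 15
y(l, W) = 8*l/(-24 + W) (y(l, W) = 4*((l + l)/(W + (6 + 6*(-5)))) = 4*((2*l)/(W + (6 - 30))) = 4*((2*l)/(W - 24)) = 4*((2*l)/(-24 + W)) = 4*(2*l/(-24 + W)) = 8*l/(-24 + W))
155*(O(8, 9) + y(-5, 13)) = 155*(15 + 8*(-5)/(-24 + 13)) = 155*(15 + 8*(-5)/(-11)) = 155*(15 + 8*(-5)*(-1/11)) = 155*(15 + 40/11) = 155*(205/11) = 31775/11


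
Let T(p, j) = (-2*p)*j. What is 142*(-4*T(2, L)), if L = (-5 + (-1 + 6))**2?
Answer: 0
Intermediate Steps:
L = 0 (L = (-5 + 5)**2 = 0**2 = 0)
T(p, j) = -2*j*p
142*(-4*T(2, L)) = 142*(-(-8)*0*2) = 142*(-4*0) = 142*0 = 0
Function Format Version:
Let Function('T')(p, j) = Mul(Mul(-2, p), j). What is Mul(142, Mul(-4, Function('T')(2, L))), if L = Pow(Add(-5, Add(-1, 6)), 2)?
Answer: 0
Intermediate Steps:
L = 0 (L = Pow(Add(-5, 5), 2) = Pow(0, 2) = 0)
Function('T')(p, j) = Mul(-2, j, p)
Mul(142, Mul(-4, Function('T')(2, L))) = Mul(142, Mul(-4, Mul(-2, 0, 2))) = Mul(142, Mul(-4, 0)) = Mul(142, 0) = 0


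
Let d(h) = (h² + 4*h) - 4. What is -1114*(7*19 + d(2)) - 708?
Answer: -157782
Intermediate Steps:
d(h) = -4 + h² + 4*h
-1114*(7*19 + d(2)) - 708 = -1114*(7*19 + (-4 + 2² + 4*2)) - 708 = -1114*(133 + (-4 + 4 + 8)) - 708 = -1114*(133 + 8) - 708 = -1114*141 - 708 = -157074 - 708 = -157782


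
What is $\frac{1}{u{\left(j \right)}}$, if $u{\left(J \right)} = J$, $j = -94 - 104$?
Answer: $- \frac{1}{198} \approx -0.0050505$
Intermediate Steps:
$j = -198$ ($j = -94 - 104 = -198$)
$\frac{1}{u{\left(j \right)}} = \frac{1}{-198} = - \frac{1}{198}$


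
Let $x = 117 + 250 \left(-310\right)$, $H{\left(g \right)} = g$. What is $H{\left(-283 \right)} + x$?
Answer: $-77666$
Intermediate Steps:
$x = -77383$ ($x = 117 - 77500 = -77383$)
$H{\left(-283 \right)} + x = -283 - 77383 = -77666$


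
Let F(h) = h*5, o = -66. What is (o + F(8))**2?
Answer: 676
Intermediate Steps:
F(h) = 5*h
(o + F(8))**2 = (-66 + 5*8)**2 = (-66 + 40)**2 = (-26)**2 = 676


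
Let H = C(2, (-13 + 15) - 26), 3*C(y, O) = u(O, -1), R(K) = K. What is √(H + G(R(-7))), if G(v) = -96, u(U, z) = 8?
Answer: 2*I*√210/3 ≈ 9.6609*I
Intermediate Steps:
C(y, O) = 8/3 (C(y, O) = (⅓)*8 = 8/3)
H = 8/3 ≈ 2.6667
√(H + G(R(-7))) = √(8/3 - 96) = √(-280/3) = 2*I*√210/3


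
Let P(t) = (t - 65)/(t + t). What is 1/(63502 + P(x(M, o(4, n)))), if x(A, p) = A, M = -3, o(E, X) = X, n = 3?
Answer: 3/190540 ≈ 1.5745e-5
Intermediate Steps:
P(t) = (-65 + t)/(2*t) (P(t) = (-65 + t)/((2*t)) = (-65 + t)*(1/(2*t)) = (-65 + t)/(2*t))
1/(63502 + P(x(M, o(4, n)))) = 1/(63502 + (1/2)*(-65 - 3)/(-3)) = 1/(63502 + (1/2)*(-1/3)*(-68)) = 1/(63502 + 34/3) = 1/(190540/3) = 3/190540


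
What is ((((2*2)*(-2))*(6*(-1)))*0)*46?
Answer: 0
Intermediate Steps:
((((2*2)*(-2))*(6*(-1)))*0)*46 = (((4*(-2))*(-6))*0)*46 = (-8*(-6)*0)*46 = (48*0)*46 = 0*46 = 0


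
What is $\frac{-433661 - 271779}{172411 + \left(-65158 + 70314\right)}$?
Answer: $- \frac{705440}{177567} \approx -3.9728$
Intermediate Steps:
$\frac{-433661 - 271779}{172411 + \left(-65158 + 70314\right)} = - \frac{705440}{172411 + 5156} = - \frac{705440}{177567}$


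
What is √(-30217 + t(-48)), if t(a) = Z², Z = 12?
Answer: I*√30073 ≈ 173.42*I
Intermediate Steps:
t(a) = 144 (t(a) = 12² = 144)
√(-30217 + t(-48)) = √(-30217 + 144) = √(-30073) = I*√30073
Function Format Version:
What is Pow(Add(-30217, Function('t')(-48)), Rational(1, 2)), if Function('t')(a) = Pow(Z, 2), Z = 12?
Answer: Mul(I, Pow(30073, Rational(1, 2))) ≈ Mul(173.42, I)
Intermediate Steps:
Function('t')(a) = 144 (Function('t')(a) = Pow(12, 2) = 144)
Pow(Add(-30217, Function('t')(-48)), Rational(1, 2)) = Pow(Add(-30217, 144), Rational(1, 2)) = Pow(-30073, Rational(1, 2)) = Mul(I, Pow(30073, Rational(1, 2)))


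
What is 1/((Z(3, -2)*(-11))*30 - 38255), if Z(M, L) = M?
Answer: -1/39245 ≈ -2.5481e-5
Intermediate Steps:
1/((Z(3, -2)*(-11))*30 - 38255) = 1/((3*(-11))*30 - 38255) = 1/(-33*30 - 38255) = 1/(-990 - 38255) = 1/(-39245) = -1/39245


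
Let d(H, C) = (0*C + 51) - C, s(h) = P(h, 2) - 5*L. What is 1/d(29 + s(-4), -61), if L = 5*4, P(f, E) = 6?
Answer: 1/112 ≈ 0.0089286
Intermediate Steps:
L = 20
s(h) = -94 (s(h) = 6 - 5*20 = 6 - 100 = -94)
d(H, C) = 51 - C (d(H, C) = (0 + 51) - C = 51 - C)
1/d(29 + s(-4), -61) = 1/(51 - 1*(-61)) = 1/(51 + 61) = 1/112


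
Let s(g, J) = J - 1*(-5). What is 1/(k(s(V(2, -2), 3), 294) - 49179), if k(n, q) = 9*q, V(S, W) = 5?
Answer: -1/46533 ≈ -2.1490e-5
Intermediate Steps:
s(g, J) = 5 + J (s(g, J) = J + 5 = 5 + J)
1/(k(s(V(2, -2), 3), 294) - 49179) = 1/(9*294 - 49179) = 1/(2646 - 49179) = 1/(-46533) = -1/46533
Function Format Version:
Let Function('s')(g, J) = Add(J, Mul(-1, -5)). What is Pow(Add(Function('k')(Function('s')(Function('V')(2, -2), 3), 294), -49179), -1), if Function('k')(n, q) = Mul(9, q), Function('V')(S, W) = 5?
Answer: Rational(-1, 46533) ≈ -2.1490e-5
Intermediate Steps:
Function('s')(g, J) = Add(5, J) (Function('s')(g, J) = Add(J, 5) = Add(5, J))
Pow(Add(Function('k')(Function('s')(Function('V')(2, -2), 3), 294), -49179), -1) = Pow(Add(Mul(9, 294), -49179), -1) = Pow(Add(2646, -49179), -1) = Pow(-46533, -1) = Rational(-1, 46533)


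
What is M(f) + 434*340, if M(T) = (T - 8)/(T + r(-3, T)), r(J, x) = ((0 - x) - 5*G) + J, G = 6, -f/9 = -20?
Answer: 4869308/33 ≈ 1.4755e+5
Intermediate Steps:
f = 180 (f = -9*(-20) = 180)
r(J, x) = -30 + J - x (r(J, x) = ((0 - x) - 5*6) + J = (-x - 30) + J = (-30 - x) + J = -30 + J - x)
M(T) = 8/33 - T/33 (M(T) = (T - 8)/(T + (-30 - 3 - T)) = (-8 + T)/(T + (-33 - T)) = (-8 + T)/(-33) = (-8 + T)*(-1/33) = 8/33 - T/33)
M(f) + 434*340 = (8/33 - 1/33*180) + 434*340 = (8/33 - 60/11) + 147560 = -172/33 + 147560 = 4869308/33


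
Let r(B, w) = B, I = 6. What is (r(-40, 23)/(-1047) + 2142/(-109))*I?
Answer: -4476628/38041 ≈ -117.68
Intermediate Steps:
(r(-40, 23)/(-1047) + 2142/(-109))*I = (-40/(-1047) + 2142/(-109))*6 = (-40*(-1/1047) + 2142*(-1/109))*6 = (40/1047 - 2142/109)*6 = -2238314/114123*6 = -4476628/38041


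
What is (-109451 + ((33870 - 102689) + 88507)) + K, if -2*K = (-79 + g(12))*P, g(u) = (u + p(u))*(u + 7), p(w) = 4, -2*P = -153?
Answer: -393477/4 ≈ -98369.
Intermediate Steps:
P = 153/2 (P = -1/2*(-153) = 153/2 ≈ 76.500)
g(u) = (4 + u)*(7 + u) (g(u) = (u + 4)*(u + 7) = (4 + u)*(7 + u))
K = -34425/4 (K = -(-79 + (28 + 12**2 + 11*12))*153/(2*2) = -(-79 + (28 + 144 + 132))*153/(2*2) = -(-79 + 304)*153/(2*2) = -225*153/(2*2) = -1/2*34425/2 = -34425/4 ≈ -8606.3)
(-109451 + ((33870 - 102689) + 88507)) + K = (-109451 + ((33870 - 102689) + 88507)) - 34425/4 = (-109451 + (-68819 + 88507)) - 34425/4 = (-109451 + 19688) - 34425/4 = -89763 - 34425/4 = -393477/4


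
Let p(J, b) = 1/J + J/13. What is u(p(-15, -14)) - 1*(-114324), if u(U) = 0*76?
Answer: 114324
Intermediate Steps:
p(J, b) = 1/J + J/13 (p(J, b) = 1/J + J*(1/13) = 1/J + J/13)
u(U) = 0
u(p(-15, -14)) - 1*(-114324) = 0 - 1*(-114324) = 0 + 114324 = 114324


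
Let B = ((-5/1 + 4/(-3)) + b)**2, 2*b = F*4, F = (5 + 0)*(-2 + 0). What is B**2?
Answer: 38950081/81 ≈ 4.8087e+5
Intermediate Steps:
F = -10 (F = 5*(-2) = -10)
b = -20 (b = (-10*4)/2 = (1/2)*(-40) = -20)
B = 6241/9 (B = ((-5/1 + 4/(-3)) - 20)**2 = ((-5*1 + 4*(-1/3)) - 20)**2 = ((-5 - 4/3) - 20)**2 = (-19/3 - 20)**2 = (-79/3)**2 = 6241/9 ≈ 693.44)
B**2 = (6241/9)**2 = 38950081/81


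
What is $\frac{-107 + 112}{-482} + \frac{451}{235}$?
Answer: $\frac{216207}{113270} \approx 1.9088$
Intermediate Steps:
$\frac{-107 + 112}{-482} + \frac{451}{235} = 5 \left(- \frac{1}{482}\right) + 451 \cdot \frac{1}{235} = - \frac{5}{482} + \frac{451}{235} = \frac{216207}{113270}$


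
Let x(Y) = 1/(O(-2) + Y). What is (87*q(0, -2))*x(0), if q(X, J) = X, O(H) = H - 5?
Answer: 0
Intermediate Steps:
O(H) = -5 + H
x(Y) = 1/(-7 + Y) (x(Y) = 1/((-5 - 2) + Y) = 1/(-7 + Y))
(87*q(0, -2))*x(0) = (87*0)/(-7 + 0) = 0/(-7) = 0*(-⅐) = 0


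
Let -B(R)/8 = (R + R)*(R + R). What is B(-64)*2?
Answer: -262144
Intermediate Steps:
B(R) = -32*R² (B(R) = -8*(R + R)*(R + R) = -8*2*R*2*R = -32*R²)
B(-64)*2 = -32*(-64)²*2 = -32*4096*2 = -131072*2 = -262144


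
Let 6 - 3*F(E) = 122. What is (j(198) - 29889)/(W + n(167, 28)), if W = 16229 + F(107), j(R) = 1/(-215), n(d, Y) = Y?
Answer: -19278408/10460825 ≈ -1.8429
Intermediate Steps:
j(R) = -1/215
F(E) = -116/3 (F(E) = 2 - ⅓*122 = 2 - 122/3 = -116/3)
W = 48571/3 (W = 16229 - 116/3 = 48571/3 ≈ 16190.)
(j(198) - 29889)/(W + n(167, 28)) = (-1/215 - 29889)/(48571/3 + 28) = -6426136/(215*48655/3) = -6426136/215*3/48655 = -19278408/10460825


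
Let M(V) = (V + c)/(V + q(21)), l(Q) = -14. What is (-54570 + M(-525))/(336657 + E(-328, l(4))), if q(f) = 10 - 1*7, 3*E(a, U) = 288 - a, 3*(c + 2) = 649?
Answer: -42727844/263763207 ≈ -0.16199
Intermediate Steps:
c = 643/3 (c = -2 + (⅓)*649 = -2 + 649/3 = 643/3 ≈ 214.33)
E(a, U) = 96 - a/3 (E(a, U) = (288 - a)/3 = 96 - a/3)
q(f) = 3 (q(f) = 10 - 7 = 3)
M(V) = (643/3 + V)/(3 + V) (M(V) = (V + 643/3)/(V + 3) = (643/3 + V)/(3 + V))
(-54570 + M(-525))/(336657 + E(-328, l(4))) = (-54570 + (643/3 - 525)/(3 - 525))/(336657 + (96 - ⅓*(-328))) = (-54570 - 932/3/(-522))/(336657 + (96 + 328/3)) = (-54570 - 1/522*(-932/3))/(336657 + 616/3) = (-54570 + 466/783)/(1010587/3) = -42727844/783*3/1010587 = -42727844/263763207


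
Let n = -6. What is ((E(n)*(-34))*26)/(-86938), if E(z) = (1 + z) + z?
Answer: -286/2557 ≈ -0.11185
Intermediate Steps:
E(z) = 1 + 2*z
((E(n)*(-34))*26)/(-86938) = (((1 + 2*(-6))*(-34))*26)/(-86938) = (((1 - 12)*(-34))*26)*(-1/86938) = (-11*(-34)*26)*(-1/86938) = (374*26)*(-1/86938) = 9724*(-1/86938) = -286/2557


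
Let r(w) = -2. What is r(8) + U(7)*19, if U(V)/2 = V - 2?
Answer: 188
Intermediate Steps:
U(V) = -4 + 2*V (U(V) = 2*(V - 2) = 2*(-2 + V) = -4 + 2*V)
r(8) + U(7)*19 = -2 + (-4 + 2*7)*19 = -2 + (-4 + 14)*19 = -2 + 10*19 = -2 + 190 = 188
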